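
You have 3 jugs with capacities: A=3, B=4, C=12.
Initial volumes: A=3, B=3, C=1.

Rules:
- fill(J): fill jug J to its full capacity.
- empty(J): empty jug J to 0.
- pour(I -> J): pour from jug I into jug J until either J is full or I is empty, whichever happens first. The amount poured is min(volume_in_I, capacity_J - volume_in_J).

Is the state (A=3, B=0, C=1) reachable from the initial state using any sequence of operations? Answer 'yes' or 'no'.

Answer: yes

Derivation:
BFS from (A=3, B=3, C=1):
  1. empty(B) -> (A=3 B=0 C=1)
Target reached → yes.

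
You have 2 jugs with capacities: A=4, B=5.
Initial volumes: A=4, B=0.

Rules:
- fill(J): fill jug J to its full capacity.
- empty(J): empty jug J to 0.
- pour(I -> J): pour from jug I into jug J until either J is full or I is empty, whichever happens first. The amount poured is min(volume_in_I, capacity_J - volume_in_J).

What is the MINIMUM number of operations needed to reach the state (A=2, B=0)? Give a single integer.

Answer: 8

Derivation:
BFS from (A=4, B=0). One shortest path:
  1. pour(A -> B) -> (A=0 B=4)
  2. fill(A) -> (A=4 B=4)
  3. pour(A -> B) -> (A=3 B=5)
  4. empty(B) -> (A=3 B=0)
  5. pour(A -> B) -> (A=0 B=3)
  6. fill(A) -> (A=4 B=3)
  7. pour(A -> B) -> (A=2 B=5)
  8. empty(B) -> (A=2 B=0)
Reached target in 8 moves.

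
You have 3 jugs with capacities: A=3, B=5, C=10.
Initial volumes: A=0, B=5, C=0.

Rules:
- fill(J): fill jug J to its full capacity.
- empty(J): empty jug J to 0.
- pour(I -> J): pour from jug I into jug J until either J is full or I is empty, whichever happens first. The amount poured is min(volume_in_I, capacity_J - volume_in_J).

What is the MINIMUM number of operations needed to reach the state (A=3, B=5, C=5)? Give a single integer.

Answer: 3

Derivation:
BFS from (A=0, B=5, C=0). One shortest path:
  1. fill(A) -> (A=3 B=5 C=0)
  2. pour(B -> C) -> (A=3 B=0 C=5)
  3. fill(B) -> (A=3 B=5 C=5)
Reached target in 3 moves.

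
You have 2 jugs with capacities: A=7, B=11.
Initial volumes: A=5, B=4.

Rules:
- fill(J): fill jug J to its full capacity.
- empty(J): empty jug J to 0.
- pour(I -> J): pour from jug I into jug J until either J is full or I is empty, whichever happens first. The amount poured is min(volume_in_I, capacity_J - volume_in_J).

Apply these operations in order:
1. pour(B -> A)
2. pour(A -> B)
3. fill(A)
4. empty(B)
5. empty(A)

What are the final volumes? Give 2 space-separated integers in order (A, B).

Answer: 0 0

Derivation:
Step 1: pour(B -> A) -> (A=7 B=2)
Step 2: pour(A -> B) -> (A=0 B=9)
Step 3: fill(A) -> (A=7 B=9)
Step 4: empty(B) -> (A=7 B=0)
Step 5: empty(A) -> (A=0 B=0)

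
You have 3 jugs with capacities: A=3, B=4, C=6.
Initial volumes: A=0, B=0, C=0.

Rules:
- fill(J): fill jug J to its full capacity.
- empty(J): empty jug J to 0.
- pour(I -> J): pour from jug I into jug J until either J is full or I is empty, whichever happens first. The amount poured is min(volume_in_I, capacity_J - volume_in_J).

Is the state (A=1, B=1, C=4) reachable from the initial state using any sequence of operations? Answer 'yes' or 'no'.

BFS explored all 110 reachable states.
Reachable set includes: (0,0,0), (0,0,1), (0,0,2), (0,0,3), (0,0,4), (0,0,5), (0,0,6), (0,1,0), (0,1,1), (0,1,2), (0,1,3), (0,1,4) ...
Target (A=1, B=1, C=4) not in reachable set → no.

Answer: no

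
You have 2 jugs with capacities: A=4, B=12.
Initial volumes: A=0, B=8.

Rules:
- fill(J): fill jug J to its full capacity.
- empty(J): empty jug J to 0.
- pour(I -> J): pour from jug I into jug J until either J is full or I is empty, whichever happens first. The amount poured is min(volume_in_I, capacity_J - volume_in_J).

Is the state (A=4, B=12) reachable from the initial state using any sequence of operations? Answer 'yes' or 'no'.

BFS from (A=0, B=8):
  1. fill(A) -> (A=4 B=8)
  2. fill(B) -> (A=4 B=12)
Target reached → yes.

Answer: yes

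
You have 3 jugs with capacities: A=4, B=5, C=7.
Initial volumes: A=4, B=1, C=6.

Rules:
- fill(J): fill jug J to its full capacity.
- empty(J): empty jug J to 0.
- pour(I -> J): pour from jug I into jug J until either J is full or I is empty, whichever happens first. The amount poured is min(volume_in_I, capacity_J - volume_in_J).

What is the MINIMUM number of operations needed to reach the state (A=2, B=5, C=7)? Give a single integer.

BFS from (A=4, B=1, C=6). One shortest path:
  1. empty(A) -> (A=0 B=1 C=6)
  2. pour(C -> B) -> (A=0 B=5 C=2)
  3. pour(C -> A) -> (A=2 B=5 C=0)
  4. fill(C) -> (A=2 B=5 C=7)
Reached target in 4 moves.

Answer: 4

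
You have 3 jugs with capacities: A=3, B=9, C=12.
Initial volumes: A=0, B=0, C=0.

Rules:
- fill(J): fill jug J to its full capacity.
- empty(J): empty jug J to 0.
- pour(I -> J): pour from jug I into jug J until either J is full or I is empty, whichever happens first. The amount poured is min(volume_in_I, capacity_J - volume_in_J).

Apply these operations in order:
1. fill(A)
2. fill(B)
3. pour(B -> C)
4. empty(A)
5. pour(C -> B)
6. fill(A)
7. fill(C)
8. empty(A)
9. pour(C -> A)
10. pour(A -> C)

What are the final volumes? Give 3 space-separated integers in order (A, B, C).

Step 1: fill(A) -> (A=3 B=0 C=0)
Step 2: fill(B) -> (A=3 B=9 C=0)
Step 3: pour(B -> C) -> (A=3 B=0 C=9)
Step 4: empty(A) -> (A=0 B=0 C=9)
Step 5: pour(C -> B) -> (A=0 B=9 C=0)
Step 6: fill(A) -> (A=3 B=9 C=0)
Step 7: fill(C) -> (A=3 B=9 C=12)
Step 8: empty(A) -> (A=0 B=9 C=12)
Step 9: pour(C -> A) -> (A=3 B=9 C=9)
Step 10: pour(A -> C) -> (A=0 B=9 C=12)

Answer: 0 9 12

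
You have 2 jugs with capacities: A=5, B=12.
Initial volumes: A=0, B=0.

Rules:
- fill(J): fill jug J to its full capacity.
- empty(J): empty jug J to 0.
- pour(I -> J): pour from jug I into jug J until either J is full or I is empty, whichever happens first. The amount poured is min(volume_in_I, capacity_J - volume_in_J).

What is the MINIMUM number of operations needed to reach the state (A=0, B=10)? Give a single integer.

BFS from (A=0, B=0). One shortest path:
  1. fill(A) -> (A=5 B=0)
  2. pour(A -> B) -> (A=0 B=5)
  3. fill(A) -> (A=5 B=5)
  4. pour(A -> B) -> (A=0 B=10)
Reached target in 4 moves.

Answer: 4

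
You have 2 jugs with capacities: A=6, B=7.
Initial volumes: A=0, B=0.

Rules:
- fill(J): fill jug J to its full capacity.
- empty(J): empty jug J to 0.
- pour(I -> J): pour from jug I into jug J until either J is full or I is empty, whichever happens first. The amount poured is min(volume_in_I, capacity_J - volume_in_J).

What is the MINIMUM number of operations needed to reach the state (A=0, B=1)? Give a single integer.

BFS from (A=0, B=0). One shortest path:
  1. fill(B) -> (A=0 B=7)
  2. pour(B -> A) -> (A=6 B=1)
  3. empty(A) -> (A=0 B=1)
Reached target in 3 moves.

Answer: 3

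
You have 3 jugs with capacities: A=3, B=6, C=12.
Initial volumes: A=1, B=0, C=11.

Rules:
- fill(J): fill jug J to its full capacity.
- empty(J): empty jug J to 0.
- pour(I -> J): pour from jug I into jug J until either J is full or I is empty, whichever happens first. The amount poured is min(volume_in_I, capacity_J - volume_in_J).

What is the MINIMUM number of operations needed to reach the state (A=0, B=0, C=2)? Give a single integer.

Answer: 4

Derivation:
BFS from (A=1, B=0, C=11). One shortest path:
  1. fill(A) -> (A=3 B=0 C=11)
  2. pour(A -> C) -> (A=2 B=0 C=12)
  3. empty(C) -> (A=2 B=0 C=0)
  4. pour(A -> C) -> (A=0 B=0 C=2)
Reached target in 4 moves.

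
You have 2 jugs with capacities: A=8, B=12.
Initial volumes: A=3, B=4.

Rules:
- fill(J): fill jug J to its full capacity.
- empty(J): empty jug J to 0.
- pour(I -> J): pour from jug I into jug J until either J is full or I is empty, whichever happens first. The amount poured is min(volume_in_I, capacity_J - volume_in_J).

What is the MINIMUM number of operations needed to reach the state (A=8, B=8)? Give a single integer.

Answer: 4

Derivation:
BFS from (A=3, B=4). One shortest path:
  1. fill(A) -> (A=8 B=4)
  2. empty(B) -> (A=8 B=0)
  3. pour(A -> B) -> (A=0 B=8)
  4. fill(A) -> (A=8 B=8)
Reached target in 4 moves.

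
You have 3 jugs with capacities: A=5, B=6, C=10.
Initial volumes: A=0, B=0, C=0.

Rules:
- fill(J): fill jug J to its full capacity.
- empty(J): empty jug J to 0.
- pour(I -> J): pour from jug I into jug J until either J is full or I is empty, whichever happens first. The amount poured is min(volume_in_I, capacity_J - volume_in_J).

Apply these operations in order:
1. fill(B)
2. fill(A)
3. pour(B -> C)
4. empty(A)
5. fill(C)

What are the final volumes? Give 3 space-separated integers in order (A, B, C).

Step 1: fill(B) -> (A=0 B=6 C=0)
Step 2: fill(A) -> (A=5 B=6 C=0)
Step 3: pour(B -> C) -> (A=5 B=0 C=6)
Step 4: empty(A) -> (A=0 B=0 C=6)
Step 5: fill(C) -> (A=0 B=0 C=10)

Answer: 0 0 10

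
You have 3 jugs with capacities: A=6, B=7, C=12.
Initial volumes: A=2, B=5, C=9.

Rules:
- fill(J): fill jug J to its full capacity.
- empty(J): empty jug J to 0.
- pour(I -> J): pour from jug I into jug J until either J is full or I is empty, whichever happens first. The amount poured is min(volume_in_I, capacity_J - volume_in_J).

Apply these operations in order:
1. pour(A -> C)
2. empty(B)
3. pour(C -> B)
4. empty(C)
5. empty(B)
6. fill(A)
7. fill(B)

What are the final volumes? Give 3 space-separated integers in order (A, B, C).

Answer: 6 7 0

Derivation:
Step 1: pour(A -> C) -> (A=0 B=5 C=11)
Step 2: empty(B) -> (A=0 B=0 C=11)
Step 3: pour(C -> B) -> (A=0 B=7 C=4)
Step 4: empty(C) -> (A=0 B=7 C=0)
Step 5: empty(B) -> (A=0 B=0 C=0)
Step 6: fill(A) -> (A=6 B=0 C=0)
Step 7: fill(B) -> (A=6 B=7 C=0)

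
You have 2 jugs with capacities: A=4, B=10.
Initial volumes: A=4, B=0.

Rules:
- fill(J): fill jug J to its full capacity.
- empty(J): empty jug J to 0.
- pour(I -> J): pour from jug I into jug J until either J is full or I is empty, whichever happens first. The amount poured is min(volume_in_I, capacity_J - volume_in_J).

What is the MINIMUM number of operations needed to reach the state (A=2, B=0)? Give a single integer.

Answer: 6

Derivation:
BFS from (A=4, B=0). One shortest path:
  1. pour(A -> B) -> (A=0 B=4)
  2. fill(A) -> (A=4 B=4)
  3. pour(A -> B) -> (A=0 B=8)
  4. fill(A) -> (A=4 B=8)
  5. pour(A -> B) -> (A=2 B=10)
  6. empty(B) -> (A=2 B=0)
Reached target in 6 moves.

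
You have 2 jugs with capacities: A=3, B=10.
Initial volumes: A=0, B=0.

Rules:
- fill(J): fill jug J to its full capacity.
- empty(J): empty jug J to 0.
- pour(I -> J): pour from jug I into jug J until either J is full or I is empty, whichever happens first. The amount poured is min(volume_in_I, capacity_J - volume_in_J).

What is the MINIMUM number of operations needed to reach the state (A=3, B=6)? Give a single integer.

Answer: 5

Derivation:
BFS from (A=0, B=0). One shortest path:
  1. fill(A) -> (A=3 B=0)
  2. pour(A -> B) -> (A=0 B=3)
  3. fill(A) -> (A=3 B=3)
  4. pour(A -> B) -> (A=0 B=6)
  5. fill(A) -> (A=3 B=6)
Reached target in 5 moves.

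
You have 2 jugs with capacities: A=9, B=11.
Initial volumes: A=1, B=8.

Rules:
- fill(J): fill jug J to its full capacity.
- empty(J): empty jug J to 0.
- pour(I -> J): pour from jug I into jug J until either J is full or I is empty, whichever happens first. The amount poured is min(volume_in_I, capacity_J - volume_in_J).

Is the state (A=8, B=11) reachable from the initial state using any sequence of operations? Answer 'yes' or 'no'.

Answer: yes

Derivation:
BFS from (A=1, B=8):
  1. empty(A) -> (A=0 B=8)
  2. pour(B -> A) -> (A=8 B=0)
  3. fill(B) -> (A=8 B=11)
Target reached → yes.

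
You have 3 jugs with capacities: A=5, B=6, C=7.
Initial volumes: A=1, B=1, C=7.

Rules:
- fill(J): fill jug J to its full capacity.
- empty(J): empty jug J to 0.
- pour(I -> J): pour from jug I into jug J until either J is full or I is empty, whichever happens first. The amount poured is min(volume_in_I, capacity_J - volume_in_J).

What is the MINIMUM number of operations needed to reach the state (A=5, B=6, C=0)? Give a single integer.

BFS from (A=1, B=1, C=7). One shortest path:
  1. fill(A) -> (A=5 B=1 C=7)
  2. fill(B) -> (A=5 B=6 C=7)
  3. empty(C) -> (A=5 B=6 C=0)
Reached target in 3 moves.

Answer: 3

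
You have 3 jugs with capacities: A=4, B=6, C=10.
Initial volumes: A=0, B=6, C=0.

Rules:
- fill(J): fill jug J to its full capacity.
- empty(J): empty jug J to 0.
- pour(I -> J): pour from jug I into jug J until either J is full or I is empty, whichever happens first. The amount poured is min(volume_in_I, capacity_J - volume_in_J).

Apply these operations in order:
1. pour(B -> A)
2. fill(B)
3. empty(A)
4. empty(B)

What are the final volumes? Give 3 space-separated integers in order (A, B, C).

Answer: 0 0 0

Derivation:
Step 1: pour(B -> A) -> (A=4 B=2 C=0)
Step 2: fill(B) -> (A=4 B=6 C=0)
Step 3: empty(A) -> (A=0 B=6 C=0)
Step 4: empty(B) -> (A=0 B=0 C=0)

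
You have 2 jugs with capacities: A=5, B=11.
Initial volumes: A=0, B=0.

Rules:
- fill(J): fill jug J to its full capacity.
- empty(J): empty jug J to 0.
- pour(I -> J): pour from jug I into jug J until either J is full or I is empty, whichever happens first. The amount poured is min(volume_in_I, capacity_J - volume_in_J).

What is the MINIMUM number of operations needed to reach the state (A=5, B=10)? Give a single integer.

BFS from (A=0, B=0). One shortest path:
  1. fill(A) -> (A=5 B=0)
  2. pour(A -> B) -> (A=0 B=5)
  3. fill(A) -> (A=5 B=5)
  4. pour(A -> B) -> (A=0 B=10)
  5. fill(A) -> (A=5 B=10)
Reached target in 5 moves.

Answer: 5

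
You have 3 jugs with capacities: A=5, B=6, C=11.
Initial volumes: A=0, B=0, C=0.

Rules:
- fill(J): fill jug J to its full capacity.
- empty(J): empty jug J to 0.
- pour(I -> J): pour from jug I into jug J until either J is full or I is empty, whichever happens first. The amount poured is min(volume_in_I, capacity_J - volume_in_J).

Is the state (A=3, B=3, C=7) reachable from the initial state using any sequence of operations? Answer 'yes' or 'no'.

Answer: no

Derivation:
BFS explored all 304 reachable states.
Reachable set includes: (0,0,0), (0,0,1), (0,0,2), (0,0,3), (0,0,4), (0,0,5), (0,0,6), (0,0,7), (0,0,8), (0,0,9), (0,0,10), (0,0,11) ...
Target (A=3, B=3, C=7) not in reachable set → no.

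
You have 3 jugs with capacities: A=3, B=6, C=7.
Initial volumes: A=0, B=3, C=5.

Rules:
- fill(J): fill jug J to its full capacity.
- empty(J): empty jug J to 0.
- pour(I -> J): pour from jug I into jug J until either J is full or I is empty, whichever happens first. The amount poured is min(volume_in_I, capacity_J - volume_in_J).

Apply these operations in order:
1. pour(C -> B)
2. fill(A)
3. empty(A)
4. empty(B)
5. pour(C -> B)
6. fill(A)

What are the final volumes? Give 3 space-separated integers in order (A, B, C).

Step 1: pour(C -> B) -> (A=0 B=6 C=2)
Step 2: fill(A) -> (A=3 B=6 C=2)
Step 3: empty(A) -> (A=0 B=6 C=2)
Step 4: empty(B) -> (A=0 B=0 C=2)
Step 5: pour(C -> B) -> (A=0 B=2 C=0)
Step 6: fill(A) -> (A=3 B=2 C=0)

Answer: 3 2 0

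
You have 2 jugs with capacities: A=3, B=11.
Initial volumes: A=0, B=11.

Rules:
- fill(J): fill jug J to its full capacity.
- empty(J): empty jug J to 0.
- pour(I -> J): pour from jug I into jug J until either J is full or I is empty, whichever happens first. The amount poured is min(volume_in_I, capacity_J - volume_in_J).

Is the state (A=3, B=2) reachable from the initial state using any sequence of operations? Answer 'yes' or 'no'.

Answer: yes

Derivation:
BFS from (A=0, B=11):
  1. pour(B -> A) -> (A=3 B=8)
  2. empty(A) -> (A=0 B=8)
  3. pour(B -> A) -> (A=3 B=5)
  4. empty(A) -> (A=0 B=5)
  5. pour(B -> A) -> (A=3 B=2)
Target reached → yes.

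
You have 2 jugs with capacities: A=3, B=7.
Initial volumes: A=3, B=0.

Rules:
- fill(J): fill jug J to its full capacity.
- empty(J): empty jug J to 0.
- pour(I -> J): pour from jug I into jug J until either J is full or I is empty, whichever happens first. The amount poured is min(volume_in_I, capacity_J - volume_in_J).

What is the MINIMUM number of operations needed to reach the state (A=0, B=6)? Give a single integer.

BFS from (A=3, B=0). One shortest path:
  1. pour(A -> B) -> (A=0 B=3)
  2. fill(A) -> (A=3 B=3)
  3. pour(A -> B) -> (A=0 B=6)
Reached target in 3 moves.

Answer: 3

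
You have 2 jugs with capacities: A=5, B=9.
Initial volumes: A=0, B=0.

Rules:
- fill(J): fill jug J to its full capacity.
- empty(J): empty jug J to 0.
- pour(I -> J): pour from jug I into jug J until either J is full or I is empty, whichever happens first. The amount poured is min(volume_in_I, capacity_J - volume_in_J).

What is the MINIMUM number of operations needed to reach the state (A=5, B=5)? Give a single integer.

BFS from (A=0, B=0). One shortest path:
  1. fill(A) -> (A=5 B=0)
  2. pour(A -> B) -> (A=0 B=5)
  3. fill(A) -> (A=5 B=5)
Reached target in 3 moves.

Answer: 3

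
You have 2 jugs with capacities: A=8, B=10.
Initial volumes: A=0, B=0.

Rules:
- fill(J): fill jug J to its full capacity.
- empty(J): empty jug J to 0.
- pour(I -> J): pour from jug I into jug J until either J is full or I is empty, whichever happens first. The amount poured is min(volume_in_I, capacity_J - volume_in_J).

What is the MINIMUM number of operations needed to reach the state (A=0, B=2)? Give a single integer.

BFS from (A=0, B=0). One shortest path:
  1. fill(B) -> (A=0 B=10)
  2. pour(B -> A) -> (A=8 B=2)
  3. empty(A) -> (A=0 B=2)
Reached target in 3 moves.

Answer: 3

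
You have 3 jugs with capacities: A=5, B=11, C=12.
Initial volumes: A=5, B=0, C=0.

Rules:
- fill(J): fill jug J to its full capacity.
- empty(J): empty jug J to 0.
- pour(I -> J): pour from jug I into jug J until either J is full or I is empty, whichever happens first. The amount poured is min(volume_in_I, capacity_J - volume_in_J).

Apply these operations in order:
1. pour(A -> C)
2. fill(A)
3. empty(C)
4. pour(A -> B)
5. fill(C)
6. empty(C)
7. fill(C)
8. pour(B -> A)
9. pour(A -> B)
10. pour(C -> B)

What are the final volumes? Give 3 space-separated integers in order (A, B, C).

Answer: 0 11 6

Derivation:
Step 1: pour(A -> C) -> (A=0 B=0 C=5)
Step 2: fill(A) -> (A=5 B=0 C=5)
Step 3: empty(C) -> (A=5 B=0 C=0)
Step 4: pour(A -> B) -> (A=0 B=5 C=0)
Step 5: fill(C) -> (A=0 B=5 C=12)
Step 6: empty(C) -> (A=0 B=5 C=0)
Step 7: fill(C) -> (A=0 B=5 C=12)
Step 8: pour(B -> A) -> (A=5 B=0 C=12)
Step 9: pour(A -> B) -> (A=0 B=5 C=12)
Step 10: pour(C -> B) -> (A=0 B=11 C=6)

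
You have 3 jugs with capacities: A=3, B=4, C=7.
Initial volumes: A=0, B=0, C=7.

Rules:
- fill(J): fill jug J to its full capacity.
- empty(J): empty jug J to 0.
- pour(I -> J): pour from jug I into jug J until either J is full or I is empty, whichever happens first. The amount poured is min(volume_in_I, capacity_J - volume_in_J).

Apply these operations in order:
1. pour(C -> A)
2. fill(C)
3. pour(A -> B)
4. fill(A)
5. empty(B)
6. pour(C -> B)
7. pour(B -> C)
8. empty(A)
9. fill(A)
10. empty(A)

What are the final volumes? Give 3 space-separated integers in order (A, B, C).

Step 1: pour(C -> A) -> (A=3 B=0 C=4)
Step 2: fill(C) -> (A=3 B=0 C=7)
Step 3: pour(A -> B) -> (A=0 B=3 C=7)
Step 4: fill(A) -> (A=3 B=3 C=7)
Step 5: empty(B) -> (A=3 B=0 C=7)
Step 6: pour(C -> B) -> (A=3 B=4 C=3)
Step 7: pour(B -> C) -> (A=3 B=0 C=7)
Step 8: empty(A) -> (A=0 B=0 C=7)
Step 9: fill(A) -> (A=3 B=0 C=7)
Step 10: empty(A) -> (A=0 B=0 C=7)

Answer: 0 0 7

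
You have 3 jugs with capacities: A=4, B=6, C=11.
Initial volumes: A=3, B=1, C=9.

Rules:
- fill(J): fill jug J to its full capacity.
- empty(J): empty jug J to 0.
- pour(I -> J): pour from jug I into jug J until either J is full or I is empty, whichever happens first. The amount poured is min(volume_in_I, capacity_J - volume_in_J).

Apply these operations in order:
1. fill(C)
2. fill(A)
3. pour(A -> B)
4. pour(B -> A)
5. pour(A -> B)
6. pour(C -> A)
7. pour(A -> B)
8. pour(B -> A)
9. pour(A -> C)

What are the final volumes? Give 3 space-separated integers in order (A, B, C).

Step 1: fill(C) -> (A=3 B=1 C=11)
Step 2: fill(A) -> (A=4 B=1 C=11)
Step 3: pour(A -> B) -> (A=0 B=5 C=11)
Step 4: pour(B -> A) -> (A=4 B=1 C=11)
Step 5: pour(A -> B) -> (A=0 B=5 C=11)
Step 6: pour(C -> A) -> (A=4 B=5 C=7)
Step 7: pour(A -> B) -> (A=3 B=6 C=7)
Step 8: pour(B -> A) -> (A=4 B=5 C=7)
Step 9: pour(A -> C) -> (A=0 B=5 C=11)

Answer: 0 5 11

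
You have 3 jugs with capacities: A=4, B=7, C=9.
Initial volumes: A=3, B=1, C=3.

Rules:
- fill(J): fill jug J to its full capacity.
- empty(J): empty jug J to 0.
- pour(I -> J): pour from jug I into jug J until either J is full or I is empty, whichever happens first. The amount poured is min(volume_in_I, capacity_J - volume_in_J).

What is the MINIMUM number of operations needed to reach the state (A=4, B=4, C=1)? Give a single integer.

Answer: 5

Derivation:
BFS from (A=3, B=1, C=3). One shortest path:
  1. fill(A) -> (A=4 B=1 C=3)
  2. empty(C) -> (A=4 B=1 C=0)
  3. pour(B -> C) -> (A=4 B=0 C=1)
  4. pour(A -> B) -> (A=0 B=4 C=1)
  5. fill(A) -> (A=4 B=4 C=1)
Reached target in 5 moves.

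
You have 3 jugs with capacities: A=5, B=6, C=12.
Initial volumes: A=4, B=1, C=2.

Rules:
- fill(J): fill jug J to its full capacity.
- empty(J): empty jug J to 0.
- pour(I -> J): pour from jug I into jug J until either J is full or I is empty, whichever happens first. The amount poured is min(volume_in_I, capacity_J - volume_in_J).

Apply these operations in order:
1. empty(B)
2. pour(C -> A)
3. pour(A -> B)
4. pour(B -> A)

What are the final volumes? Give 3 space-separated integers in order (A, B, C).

Answer: 5 0 1

Derivation:
Step 1: empty(B) -> (A=4 B=0 C=2)
Step 2: pour(C -> A) -> (A=5 B=0 C=1)
Step 3: pour(A -> B) -> (A=0 B=5 C=1)
Step 4: pour(B -> A) -> (A=5 B=0 C=1)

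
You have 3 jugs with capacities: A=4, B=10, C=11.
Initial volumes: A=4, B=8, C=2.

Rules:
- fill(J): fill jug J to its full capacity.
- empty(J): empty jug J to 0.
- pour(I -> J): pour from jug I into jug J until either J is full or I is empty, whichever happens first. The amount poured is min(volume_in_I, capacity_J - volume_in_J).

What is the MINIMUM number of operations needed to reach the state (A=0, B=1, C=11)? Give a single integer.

Answer: 3

Derivation:
BFS from (A=4, B=8, C=2). One shortest path:
  1. empty(A) -> (A=0 B=8 C=2)
  2. fill(B) -> (A=0 B=10 C=2)
  3. pour(B -> C) -> (A=0 B=1 C=11)
Reached target in 3 moves.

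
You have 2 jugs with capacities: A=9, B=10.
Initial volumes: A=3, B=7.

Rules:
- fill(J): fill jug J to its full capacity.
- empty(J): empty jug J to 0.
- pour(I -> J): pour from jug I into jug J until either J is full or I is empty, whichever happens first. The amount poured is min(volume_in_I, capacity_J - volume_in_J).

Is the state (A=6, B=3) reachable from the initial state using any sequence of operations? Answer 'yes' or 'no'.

Answer: no

Derivation:
BFS explored all 39 reachable states.
Reachable set includes: (0,0), (0,1), (0,2), (0,3), (0,4), (0,5), (0,6), (0,7), (0,8), (0,9), (0,10), (1,0) ...
Target (A=6, B=3) not in reachable set → no.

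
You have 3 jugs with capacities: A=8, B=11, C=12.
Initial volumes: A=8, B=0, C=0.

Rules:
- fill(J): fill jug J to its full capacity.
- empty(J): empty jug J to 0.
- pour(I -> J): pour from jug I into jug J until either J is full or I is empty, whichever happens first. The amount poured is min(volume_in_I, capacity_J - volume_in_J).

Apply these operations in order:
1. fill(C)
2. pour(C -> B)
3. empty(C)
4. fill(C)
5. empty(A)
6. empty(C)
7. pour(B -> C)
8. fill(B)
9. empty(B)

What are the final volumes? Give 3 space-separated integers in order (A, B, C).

Answer: 0 0 11

Derivation:
Step 1: fill(C) -> (A=8 B=0 C=12)
Step 2: pour(C -> B) -> (A=8 B=11 C=1)
Step 3: empty(C) -> (A=8 B=11 C=0)
Step 4: fill(C) -> (A=8 B=11 C=12)
Step 5: empty(A) -> (A=0 B=11 C=12)
Step 6: empty(C) -> (A=0 B=11 C=0)
Step 7: pour(B -> C) -> (A=0 B=0 C=11)
Step 8: fill(B) -> (A=0 B=11 C=11)
Step 9: empty(B) -> (A=0 B=0 C=11)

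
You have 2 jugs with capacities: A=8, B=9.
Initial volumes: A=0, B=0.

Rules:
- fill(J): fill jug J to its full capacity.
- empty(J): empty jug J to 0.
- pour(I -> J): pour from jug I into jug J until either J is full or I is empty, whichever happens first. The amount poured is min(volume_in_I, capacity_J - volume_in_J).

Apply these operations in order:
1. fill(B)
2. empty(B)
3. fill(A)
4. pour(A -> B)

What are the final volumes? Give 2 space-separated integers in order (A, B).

Step 1: fill(B) -> (A=0 B=9)
Step 2: empty(B) -> (A=0 B=0)
Step 3: fill(A) -> (A=8 B=0)
Step 4: pour(A -> B) -> (A=0 B=8)

Answer: 0 8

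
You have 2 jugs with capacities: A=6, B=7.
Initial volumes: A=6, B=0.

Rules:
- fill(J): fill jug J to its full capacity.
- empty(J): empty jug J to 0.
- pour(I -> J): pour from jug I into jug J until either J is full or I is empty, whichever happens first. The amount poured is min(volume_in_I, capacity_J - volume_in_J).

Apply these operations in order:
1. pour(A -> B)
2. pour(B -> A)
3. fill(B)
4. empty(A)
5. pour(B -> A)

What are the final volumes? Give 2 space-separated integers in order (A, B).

Step 1: pour(A -> B) -> (A=0 B=6)
Step 2: pour(B -> A) -> (A=6 B=0)
Step 3: fill(B) -> (A=6 B=7)
Step 4: empty(A) -> (A=0 B=7)
Step 5: pour(B -> A) -> (A=6 B=1)

Answer: 6 1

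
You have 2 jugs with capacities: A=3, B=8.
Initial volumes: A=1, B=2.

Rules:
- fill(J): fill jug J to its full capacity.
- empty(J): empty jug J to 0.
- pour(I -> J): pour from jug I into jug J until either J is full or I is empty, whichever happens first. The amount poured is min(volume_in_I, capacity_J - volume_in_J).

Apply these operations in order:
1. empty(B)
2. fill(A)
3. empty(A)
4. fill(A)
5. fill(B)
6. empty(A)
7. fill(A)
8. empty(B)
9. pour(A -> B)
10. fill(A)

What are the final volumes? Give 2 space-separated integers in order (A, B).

Answer: 3 3

Derivation:
Step 1: empty(B) -> (A=1 B=0)
Step 2: fill(A) -> (A=3 B=0)
Step 3: empty(A) -> (A=0 B=0)
Step 4: fill(A) -> (A=3 B=0)
Step 5: fill(B) -> (A=3 B=8)
Step 6: empty(A) -> (A=0 B=8)
Step 7: fill(A) -> (A=3 B=8)
Step 8: empty(B) -> (A=3 B=0)
Step 9: pour(A -> B) -> (A=0 B=3)
Step 10: fill(A) -> (A=3 B=3)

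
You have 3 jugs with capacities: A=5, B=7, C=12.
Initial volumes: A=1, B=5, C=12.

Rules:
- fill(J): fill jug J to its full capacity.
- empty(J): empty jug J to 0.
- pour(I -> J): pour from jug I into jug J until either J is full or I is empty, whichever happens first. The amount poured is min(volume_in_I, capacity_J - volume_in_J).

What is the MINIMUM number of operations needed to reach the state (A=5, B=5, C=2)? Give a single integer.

BFS from (A=1, B=5, C=12). One shortest path:
  1. empty(A) -> (A=0 B=5 C=12)
  2. pour(C -> A) -> (A=5 B=5 C=7)
  3. empty(A) -> (A=0 B=5 C=7)
  4. pour(C -> A) -> (A=5 B=5 C=2)
Reached target in 4 moves.

Answer: 4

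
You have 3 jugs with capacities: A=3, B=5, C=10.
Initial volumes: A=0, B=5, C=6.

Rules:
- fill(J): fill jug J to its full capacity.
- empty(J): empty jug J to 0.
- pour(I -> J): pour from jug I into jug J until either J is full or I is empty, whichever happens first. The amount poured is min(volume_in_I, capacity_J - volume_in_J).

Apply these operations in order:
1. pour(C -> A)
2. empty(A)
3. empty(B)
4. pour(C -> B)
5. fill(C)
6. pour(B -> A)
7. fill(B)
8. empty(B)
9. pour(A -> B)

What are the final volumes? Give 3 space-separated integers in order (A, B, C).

Answer: 0 3 10

Derivation:
Step 1: pour(C -> A) -> (A=3 B=5 C=3)
Step 2: empty(A) -> (A=0 B=5 C=3)
Step 3: empty(B) -> (A=0 B=0 C=3)
Step 4: pour(C -> B) -> (A=0 B=3 C=0)
Step 5: fill(C) -> (A=0 B=3 C=10)
Step 6: pour(B -> A) -> (A=3 B=0 C=10)
Step 7: fill(B) -> (A=3 B=5 C=10)
Step 8: empty(B) -> (A=3 B=0 C=10)
Step 9: pour(A -> B) -> (A=0 B=3 C=10)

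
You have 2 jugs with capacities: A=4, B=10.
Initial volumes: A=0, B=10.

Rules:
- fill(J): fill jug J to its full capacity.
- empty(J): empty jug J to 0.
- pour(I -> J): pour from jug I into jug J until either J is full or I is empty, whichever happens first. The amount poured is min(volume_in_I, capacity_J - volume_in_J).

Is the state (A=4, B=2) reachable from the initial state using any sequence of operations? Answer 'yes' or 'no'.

BFS from (A=0, B=10):
  1. pour(B -> A) -> (A=4 B=6)
  2. empty(A) -> (A=0 B=6)
  3. pour(B -> A) -> (A=4 B=2)
Target reached → yes.

Answer: yes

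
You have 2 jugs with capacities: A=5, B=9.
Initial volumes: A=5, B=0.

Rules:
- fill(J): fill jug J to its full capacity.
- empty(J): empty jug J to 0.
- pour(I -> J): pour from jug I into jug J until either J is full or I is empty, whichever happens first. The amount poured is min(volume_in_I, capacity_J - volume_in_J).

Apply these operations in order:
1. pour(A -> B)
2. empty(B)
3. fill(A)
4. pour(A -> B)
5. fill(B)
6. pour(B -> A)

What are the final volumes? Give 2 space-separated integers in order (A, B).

Answer: 5 4

Derivation:
Step 1: pour(A -> B) -> (A=0 B=5)
Step 2: empty(B) -> (A=0 B=0)
Step 3: fill(A) -> (A=5 B=0)
Step 4: pour(A -> B) -> (A=0 B=5)
Step 5: fill(B) -> (A=0 B=9)
Step 6: pour(B -> A) -> (A=5 B=4)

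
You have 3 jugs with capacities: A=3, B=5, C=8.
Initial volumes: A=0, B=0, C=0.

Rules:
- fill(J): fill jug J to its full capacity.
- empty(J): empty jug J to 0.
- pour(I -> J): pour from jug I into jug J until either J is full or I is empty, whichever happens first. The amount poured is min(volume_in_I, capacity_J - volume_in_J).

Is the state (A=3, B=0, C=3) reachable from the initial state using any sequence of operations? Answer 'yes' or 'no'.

BFS from (A=0, B=0, C=0):
  1. fill(A) -> (A=3 B=0 C=0)
  2. pour(A -> C) -> (A=0 B=0 C=3)
  3. fill(A) -> (A=3 B=0 C=3)
Target reached → yes.

Answer: yes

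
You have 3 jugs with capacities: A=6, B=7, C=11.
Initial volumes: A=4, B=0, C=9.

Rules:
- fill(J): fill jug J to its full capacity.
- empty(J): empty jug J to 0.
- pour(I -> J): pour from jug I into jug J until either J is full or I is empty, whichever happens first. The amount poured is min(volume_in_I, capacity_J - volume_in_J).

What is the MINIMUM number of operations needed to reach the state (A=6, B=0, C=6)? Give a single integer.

Answer: 4

Derivation:
BFS from (A=4, B=0, C=9). One shortest path:
  1. fill(A) -> (A=6 B=0 C=9)
  2. empty(C) -> (A=6 B=0 C=0)
  3. pour(A -> C) -> (A=0 B=0 C=6)
  4. fill(A) -> (A=6 B=0 C=6)
Reached target in 4 moves.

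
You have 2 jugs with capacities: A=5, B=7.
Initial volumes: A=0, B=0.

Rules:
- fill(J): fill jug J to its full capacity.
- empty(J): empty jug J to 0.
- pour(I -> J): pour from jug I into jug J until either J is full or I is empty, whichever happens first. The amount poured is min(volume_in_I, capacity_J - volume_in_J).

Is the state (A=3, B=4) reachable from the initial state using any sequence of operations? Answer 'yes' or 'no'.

BFS explored all 24 reachable states.
Reachable set includes: (0,0), (0,1), (0,2), (0,3), (0,4), (0,5), (0,6), (0,7), (1,0), (1,7), (2,0), (2,7) ...
Target (A=3, B=4) not in reachable set → no.

Answer: no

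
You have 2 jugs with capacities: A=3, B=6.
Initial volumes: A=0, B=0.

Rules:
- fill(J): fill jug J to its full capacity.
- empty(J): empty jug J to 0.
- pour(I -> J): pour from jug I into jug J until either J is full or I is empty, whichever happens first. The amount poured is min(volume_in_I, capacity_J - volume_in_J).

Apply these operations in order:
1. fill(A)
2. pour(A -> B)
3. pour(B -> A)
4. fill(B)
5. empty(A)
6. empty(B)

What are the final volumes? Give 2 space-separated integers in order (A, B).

Step 1: fill(A) -> (A=3 B=0)
Step 2: pour(A -> B) -> (A=0 B=3)
Step 3: pour(B -> A) -> (A=3 B=0)
Step 4: fill(B) -> (A=3 B=6)
Step 5: empty(A) -> (A=0 B=6)
Step 6: empty(B) -> (A=0 B=0)

Answer: 0 0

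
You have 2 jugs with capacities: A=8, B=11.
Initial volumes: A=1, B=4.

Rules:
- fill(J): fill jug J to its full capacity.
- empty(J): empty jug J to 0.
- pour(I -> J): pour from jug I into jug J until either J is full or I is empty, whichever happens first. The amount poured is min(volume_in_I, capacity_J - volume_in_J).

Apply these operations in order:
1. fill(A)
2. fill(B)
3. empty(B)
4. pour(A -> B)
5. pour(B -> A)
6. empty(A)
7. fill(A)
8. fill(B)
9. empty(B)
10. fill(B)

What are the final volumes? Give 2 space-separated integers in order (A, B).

Step 1: fill(A) -> (A=8 B=4)
Step 2: fill(B) -> (A=8 B=11)
Step 3: empty(B) -> (A=8 B=0)
Step 4: pour(A -> B) -> (A=0 B=8)
Step 5: pour(B -> A) -> (A=8 B=0)
Step 6: empty(A) -> (A=0 B=0)
Step 7: fill(A) -> (A=8 B=0)
Step 8: fill(B) -> (A=8 B=11)
Step 9: empty(B) -> (A=8 B=0)
Step 10: fill(B) -> (A=8 B=11)

Answer: 8 11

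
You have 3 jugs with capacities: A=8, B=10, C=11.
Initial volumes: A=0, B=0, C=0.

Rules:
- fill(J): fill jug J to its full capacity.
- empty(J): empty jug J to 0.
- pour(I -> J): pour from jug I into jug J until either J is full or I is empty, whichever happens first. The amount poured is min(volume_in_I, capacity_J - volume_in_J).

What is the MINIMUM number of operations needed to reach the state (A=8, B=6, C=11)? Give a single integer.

BFS from (A=0, B=0, C=0). One shortest path:
  1. fill(A) -> (A=8 B=0 C=0)
  2. fill(C) -> (A=8 B=0 C=11)
  3. pour(A -> B) -> (A=0 B=8 C=11)
  4. fill(A) -> (A=8 B=8 C=11)
  5. pour(A -> B) -> (A=6 B=10 C=11)
  6. empty(B) -> (A=6 B=0 C=11)
  7. pour(A -> B) -> (A=0 B=6 C=11)
  8. fill(A) -> (A=8 B=6 C=11)
Reached target in 8 moves.

Answer: 8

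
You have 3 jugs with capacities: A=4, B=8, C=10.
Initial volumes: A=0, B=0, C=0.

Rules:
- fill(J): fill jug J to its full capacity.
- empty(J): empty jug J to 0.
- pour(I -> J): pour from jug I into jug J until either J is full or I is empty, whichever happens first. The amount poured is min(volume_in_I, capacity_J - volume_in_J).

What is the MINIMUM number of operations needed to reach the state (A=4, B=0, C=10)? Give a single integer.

Answer: 2

Derivation:
BFS from (A=0, B=0, C=0). One shortest path:
  1. fill(A) -> (A=4 B=0 C=0)
  2. fill(C) -> (A=4 B=0 C=10)
Reached target in 2 moves.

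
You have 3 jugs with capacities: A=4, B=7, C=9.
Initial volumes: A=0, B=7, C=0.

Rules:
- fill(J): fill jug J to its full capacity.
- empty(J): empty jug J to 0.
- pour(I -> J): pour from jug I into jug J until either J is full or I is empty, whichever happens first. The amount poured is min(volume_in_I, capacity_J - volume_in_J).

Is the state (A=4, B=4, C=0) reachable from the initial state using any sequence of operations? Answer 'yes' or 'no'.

Answer: yes

Derivation:
BFS from (A=0, B=7, C=0):
  1. fill(A) -> (A=4 B=7 C=0)
  2. empty(B) -> (A=4 B=0 C=0)
  3. pour(A -> B) -> (A=0 B=4 C=0)
  4. fill(A) -> (A=4 B=4 C=0)
Target reached → yes.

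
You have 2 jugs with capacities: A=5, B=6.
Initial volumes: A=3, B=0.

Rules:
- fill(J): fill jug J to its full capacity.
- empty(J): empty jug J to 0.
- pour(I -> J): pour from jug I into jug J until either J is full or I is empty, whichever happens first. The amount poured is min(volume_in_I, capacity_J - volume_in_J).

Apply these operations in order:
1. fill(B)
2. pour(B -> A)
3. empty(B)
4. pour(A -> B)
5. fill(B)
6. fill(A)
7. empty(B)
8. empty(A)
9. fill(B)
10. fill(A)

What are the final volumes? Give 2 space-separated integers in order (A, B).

Step 1: fill(B) -> (A=3 B=6)
Step 2: pour(B -> A) -> (A=5 B=4)
Step 3: empty(B) -> (A=5 B=0)
Step 4: pour(A -> B) -> (A=0 B=5)
Step 5: fill(B) -> (A=0 B=6)
Step 6: fill(A) -> (A=5 B=6)
Step 7: empty(B) -> (A=5 B=0)
Step 8: empty(A) -> (A=0 B=0)
Step 9: fill(B) -> (A=0 B=6)
Step 10: fill(A) -> (A=5 B=6)

Answer: 5 6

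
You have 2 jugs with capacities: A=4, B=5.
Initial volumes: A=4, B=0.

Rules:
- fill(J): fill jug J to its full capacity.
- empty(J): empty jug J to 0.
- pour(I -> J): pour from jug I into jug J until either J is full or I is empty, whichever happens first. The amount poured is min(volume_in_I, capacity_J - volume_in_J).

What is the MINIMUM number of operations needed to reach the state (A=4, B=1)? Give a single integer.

BFS from (A=4, B=0). One shortest path:
  1. empty(A) -> (A=0 B=0)
  2. fill(B) -> (A=0 B=5)
  3. pour(B -> A) -> (A=4 B=1)
Reached target in 3 moves.

Answer: 3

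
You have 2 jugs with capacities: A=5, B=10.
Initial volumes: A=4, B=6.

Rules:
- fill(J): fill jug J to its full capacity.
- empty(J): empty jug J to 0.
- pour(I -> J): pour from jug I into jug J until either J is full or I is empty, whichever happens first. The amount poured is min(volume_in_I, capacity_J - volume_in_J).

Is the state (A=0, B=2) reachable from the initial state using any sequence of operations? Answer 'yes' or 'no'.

Answer: no

Derivation:
BFS explored all 19 reachable states.
Reachable set includes: (0,0), (0,1), (0,4), (0,5), (0,6), (0,9), (0,10), (1,0), (1,10), (4,0), (4,6), (4,10) ...
Target (A=0, B=2) not in reachable set → no.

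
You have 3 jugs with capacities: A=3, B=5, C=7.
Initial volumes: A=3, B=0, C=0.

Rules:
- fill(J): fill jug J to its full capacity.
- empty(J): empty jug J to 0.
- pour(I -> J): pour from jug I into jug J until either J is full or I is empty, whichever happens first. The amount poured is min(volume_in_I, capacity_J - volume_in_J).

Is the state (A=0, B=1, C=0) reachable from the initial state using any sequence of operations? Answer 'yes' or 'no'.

Answer: yes

Derivation:
BFS from (A=3, B=0, C=0):
  1. fill(B) -> (A=3 B=5 C=0)
  2. pour(A -> C) -> (A=0 B=5 C=3)
  3. pour(B -> C) -> (A=0 B=1 C=7)
  4. empty(C) -> (A=0 B=1 C=0)
Target reached → yes.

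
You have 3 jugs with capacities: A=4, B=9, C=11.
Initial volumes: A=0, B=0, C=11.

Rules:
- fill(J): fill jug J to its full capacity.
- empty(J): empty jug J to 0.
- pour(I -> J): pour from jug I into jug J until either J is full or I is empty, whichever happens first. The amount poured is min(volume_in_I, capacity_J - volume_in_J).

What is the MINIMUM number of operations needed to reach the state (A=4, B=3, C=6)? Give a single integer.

Answer: 8

Derivation:
BFS from (A=0, B=0, C=11). One shortest path:
  1. pour(C -> B) -> (A=0 B=9 C=2)
  2. empty(B) -> (A=0 B=0 C=2)
  3. pour(C -> A) -> (A=2 B=0 C=0)
  4. fill(C) -> (A=2 B=0 C=11)
  5. pour(C -> B) -> (A=2 B=9 C=2)
  6. pour(B -> A) -> (A=4 B=7 C=2)
  7. pour(A -> C) -> (A=0 B=7 C=6)
  8. pour(B -> A) -> (A=4 B=3 C=6)
Reached target in 8 moves.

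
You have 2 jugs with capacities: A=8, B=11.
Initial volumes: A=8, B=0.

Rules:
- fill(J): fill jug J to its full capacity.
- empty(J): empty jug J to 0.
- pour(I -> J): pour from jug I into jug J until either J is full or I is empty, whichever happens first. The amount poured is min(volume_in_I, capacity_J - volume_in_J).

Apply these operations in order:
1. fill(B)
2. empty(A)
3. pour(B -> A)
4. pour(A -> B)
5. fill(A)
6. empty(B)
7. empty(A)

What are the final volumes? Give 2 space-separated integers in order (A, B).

Answer: 0 0

Derivation:
Step 1: fill(B) -> (A=8 B=11)
Step 2: empty(A) -> (A=0 B=11)
Step 3: pour(B -> A) -> (A=8 B=3)
Step 4: pour(A -> B) -> (A=0 B=11)
Step 5: fill(A) -> (A=8 B=11)
Step 6: empty(B) -> (A=8 B=0)
Step 7: empty(A) -> (A=0 B=0)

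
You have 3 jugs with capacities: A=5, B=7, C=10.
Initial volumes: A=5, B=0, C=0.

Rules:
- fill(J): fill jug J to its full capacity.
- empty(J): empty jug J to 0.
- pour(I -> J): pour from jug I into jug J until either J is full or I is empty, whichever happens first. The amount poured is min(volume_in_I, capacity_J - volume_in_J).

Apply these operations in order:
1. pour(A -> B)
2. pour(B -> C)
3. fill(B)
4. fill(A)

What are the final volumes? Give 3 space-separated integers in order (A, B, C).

Step 1: pour(A -> B) -> (A=0 B=5 C=0)
Step 2: pour(B -> C) -> (A=0 B=0 C=5)
Step 3: fill(B) -> (A=0 B=7 C=5)
Step 4: fill(A) -> (A=5 B=7 C=5)

Answer: 5 7 5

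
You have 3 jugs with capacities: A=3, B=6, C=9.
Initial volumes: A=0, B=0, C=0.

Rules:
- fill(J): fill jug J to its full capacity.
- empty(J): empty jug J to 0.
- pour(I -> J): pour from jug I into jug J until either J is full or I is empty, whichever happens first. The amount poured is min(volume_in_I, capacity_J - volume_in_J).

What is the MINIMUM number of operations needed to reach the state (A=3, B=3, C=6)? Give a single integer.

Answer: 4

Derivation:
BFS from (A=0, B=0, C=0). One shortest path:
  1. fill(A) -> (A=3 B=0 C=0)
  2. fill(C) -> (A=3 B=0 C=9)
  3. pour(A -> B) -> (A=0 B=3 C=9)
  4. pour(C -> A) -> (A=3 B=3 C=6)
Reached target in 4 moves.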